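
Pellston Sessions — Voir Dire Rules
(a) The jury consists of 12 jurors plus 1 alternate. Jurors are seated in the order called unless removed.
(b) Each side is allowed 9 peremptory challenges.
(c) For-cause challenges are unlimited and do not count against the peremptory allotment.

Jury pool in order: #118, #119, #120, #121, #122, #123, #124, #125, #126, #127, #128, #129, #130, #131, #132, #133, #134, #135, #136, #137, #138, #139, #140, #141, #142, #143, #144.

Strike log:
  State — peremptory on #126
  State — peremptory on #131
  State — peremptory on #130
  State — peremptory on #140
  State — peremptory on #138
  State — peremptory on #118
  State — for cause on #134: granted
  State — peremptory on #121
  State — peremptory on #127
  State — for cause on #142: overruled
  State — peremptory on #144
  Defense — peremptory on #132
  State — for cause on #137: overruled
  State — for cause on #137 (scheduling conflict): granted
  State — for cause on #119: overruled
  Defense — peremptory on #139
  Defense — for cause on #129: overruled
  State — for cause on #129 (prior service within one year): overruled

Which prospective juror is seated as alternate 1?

Removed: #118, #121, #126, #127, #130, #131, #132, #134, #137, #138, #139, #140, #144. (#119, #129, #142 stay — for-cause denied.)
Seating in order: seats 1–12 → #119, #120, #122, #123, #124, #125, #128, #129, #133, #135, #136, #141; alternates → #142.
So alternate 1 is #142.

142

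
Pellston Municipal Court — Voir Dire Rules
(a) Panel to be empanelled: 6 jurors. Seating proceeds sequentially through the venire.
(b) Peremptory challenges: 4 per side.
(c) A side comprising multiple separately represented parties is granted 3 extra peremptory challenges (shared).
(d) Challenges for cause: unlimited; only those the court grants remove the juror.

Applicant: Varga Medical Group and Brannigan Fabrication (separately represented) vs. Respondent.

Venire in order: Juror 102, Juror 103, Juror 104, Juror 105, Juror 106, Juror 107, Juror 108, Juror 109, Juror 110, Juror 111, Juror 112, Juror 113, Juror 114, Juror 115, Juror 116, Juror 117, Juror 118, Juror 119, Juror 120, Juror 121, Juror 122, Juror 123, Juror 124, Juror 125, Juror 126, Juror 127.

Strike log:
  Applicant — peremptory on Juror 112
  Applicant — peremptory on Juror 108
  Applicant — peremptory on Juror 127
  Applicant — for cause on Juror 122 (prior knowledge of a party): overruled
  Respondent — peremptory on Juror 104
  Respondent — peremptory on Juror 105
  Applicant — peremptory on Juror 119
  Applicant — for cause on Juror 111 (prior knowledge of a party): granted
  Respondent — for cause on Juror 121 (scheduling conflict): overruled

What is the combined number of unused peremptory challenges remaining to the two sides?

5

Applicant allotment: 4 base + 3 multi-party = 7. Respondent allotment: 4.
Applicant peremptories used: #112, #108, #127, #119 — 4 (for-cause on #122, #111 don't count).
Respondent peremptories used: #104, #105 — 2 (the for-cause on #121 doesn't count).
Remaining: (7 − 4) + (4 − 2) = 5.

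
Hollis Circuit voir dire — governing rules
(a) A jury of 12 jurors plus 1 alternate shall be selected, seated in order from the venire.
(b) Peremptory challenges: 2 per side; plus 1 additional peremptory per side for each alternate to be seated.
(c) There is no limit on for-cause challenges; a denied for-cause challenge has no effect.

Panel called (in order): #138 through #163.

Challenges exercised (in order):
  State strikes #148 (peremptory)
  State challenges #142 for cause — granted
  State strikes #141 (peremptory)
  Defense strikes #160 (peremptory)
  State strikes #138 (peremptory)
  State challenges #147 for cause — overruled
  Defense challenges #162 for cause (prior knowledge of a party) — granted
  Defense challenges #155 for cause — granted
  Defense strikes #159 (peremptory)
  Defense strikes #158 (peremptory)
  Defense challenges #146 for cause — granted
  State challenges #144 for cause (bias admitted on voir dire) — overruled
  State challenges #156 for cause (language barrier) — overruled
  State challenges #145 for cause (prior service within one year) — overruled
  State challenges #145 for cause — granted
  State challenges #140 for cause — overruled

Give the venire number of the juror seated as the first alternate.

Removed: #138, #141, #142, #145, #146, #148, #155, #158, #159, #160, #162. (#140, #144, #147, #156 stay — for-cause denied.)
Filling seats in venire order through position 13: #139, #140, #143, #144, #147, #149, #150, #151, #152, #153, #154, #156, #157.
So alternate 1 is #157.

157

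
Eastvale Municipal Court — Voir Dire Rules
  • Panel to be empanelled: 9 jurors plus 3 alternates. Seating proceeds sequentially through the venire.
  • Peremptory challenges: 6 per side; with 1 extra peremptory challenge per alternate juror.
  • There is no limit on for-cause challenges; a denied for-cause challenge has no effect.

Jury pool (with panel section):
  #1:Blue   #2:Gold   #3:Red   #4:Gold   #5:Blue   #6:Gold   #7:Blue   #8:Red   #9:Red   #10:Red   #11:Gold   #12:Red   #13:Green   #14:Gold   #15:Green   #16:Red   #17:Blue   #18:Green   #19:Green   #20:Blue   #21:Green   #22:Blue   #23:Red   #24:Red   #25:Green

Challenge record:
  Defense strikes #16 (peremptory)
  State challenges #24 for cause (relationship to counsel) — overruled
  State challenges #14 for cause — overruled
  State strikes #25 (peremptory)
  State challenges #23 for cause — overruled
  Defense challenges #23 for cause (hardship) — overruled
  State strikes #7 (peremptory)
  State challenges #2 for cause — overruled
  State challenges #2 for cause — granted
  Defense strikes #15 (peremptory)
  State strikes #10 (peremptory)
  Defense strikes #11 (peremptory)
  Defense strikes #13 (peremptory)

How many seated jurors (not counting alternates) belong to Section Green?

Removed: #2, #7, #10, #11, #13, #15, #16, #25.
Seated jurors 1–9: #1, #3, #4, #5, #6, #8, #9, #12, #14 (alternates #17, #18, #19 not counted).
None of those are in Section Green → 0.

0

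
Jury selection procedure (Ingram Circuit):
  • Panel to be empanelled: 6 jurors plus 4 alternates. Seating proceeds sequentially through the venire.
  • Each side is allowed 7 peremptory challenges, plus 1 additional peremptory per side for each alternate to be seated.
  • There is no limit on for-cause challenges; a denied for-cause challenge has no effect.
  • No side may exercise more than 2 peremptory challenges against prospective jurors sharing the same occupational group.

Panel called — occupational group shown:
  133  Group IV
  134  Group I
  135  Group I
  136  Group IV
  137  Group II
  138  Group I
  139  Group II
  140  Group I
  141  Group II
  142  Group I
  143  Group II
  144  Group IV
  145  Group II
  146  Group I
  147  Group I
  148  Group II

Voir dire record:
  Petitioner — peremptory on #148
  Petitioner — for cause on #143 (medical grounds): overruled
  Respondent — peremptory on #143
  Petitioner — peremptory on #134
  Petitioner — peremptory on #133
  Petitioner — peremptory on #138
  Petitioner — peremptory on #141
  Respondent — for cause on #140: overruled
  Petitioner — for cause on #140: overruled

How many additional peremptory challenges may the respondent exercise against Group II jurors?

1

Respondent peremptories so far: #143 — 1 of 11 used, 10 left overall.
Against Group II: #143 — 1 used; per-group cap 2 leaves 1.
Binding limit: min(10, 1) = 1.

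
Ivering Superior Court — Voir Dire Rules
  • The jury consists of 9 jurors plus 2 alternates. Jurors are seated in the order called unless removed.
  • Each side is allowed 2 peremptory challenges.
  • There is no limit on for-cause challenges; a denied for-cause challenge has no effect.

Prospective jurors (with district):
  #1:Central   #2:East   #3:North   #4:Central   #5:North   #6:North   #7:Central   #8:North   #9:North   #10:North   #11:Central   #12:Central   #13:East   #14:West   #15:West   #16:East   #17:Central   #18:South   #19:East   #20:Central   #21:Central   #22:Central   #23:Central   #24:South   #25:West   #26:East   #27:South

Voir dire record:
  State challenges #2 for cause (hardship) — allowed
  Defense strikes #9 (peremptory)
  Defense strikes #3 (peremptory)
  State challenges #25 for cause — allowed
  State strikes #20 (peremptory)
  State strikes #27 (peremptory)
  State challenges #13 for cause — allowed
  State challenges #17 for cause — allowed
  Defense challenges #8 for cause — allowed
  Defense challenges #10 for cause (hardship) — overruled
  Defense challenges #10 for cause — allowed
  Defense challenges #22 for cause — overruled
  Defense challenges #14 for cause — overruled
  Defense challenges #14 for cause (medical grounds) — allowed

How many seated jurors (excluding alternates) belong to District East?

Removed: #2, #3, #8, #9, #10, #13, #14, #17, #20, #25, #27.
Seated jurors 1–9: #1, #4, #5, #6, #7, #11, #12, #15, #16 (alternates #18, #19 not counted).
Of those, in District East: #16 → 1.

1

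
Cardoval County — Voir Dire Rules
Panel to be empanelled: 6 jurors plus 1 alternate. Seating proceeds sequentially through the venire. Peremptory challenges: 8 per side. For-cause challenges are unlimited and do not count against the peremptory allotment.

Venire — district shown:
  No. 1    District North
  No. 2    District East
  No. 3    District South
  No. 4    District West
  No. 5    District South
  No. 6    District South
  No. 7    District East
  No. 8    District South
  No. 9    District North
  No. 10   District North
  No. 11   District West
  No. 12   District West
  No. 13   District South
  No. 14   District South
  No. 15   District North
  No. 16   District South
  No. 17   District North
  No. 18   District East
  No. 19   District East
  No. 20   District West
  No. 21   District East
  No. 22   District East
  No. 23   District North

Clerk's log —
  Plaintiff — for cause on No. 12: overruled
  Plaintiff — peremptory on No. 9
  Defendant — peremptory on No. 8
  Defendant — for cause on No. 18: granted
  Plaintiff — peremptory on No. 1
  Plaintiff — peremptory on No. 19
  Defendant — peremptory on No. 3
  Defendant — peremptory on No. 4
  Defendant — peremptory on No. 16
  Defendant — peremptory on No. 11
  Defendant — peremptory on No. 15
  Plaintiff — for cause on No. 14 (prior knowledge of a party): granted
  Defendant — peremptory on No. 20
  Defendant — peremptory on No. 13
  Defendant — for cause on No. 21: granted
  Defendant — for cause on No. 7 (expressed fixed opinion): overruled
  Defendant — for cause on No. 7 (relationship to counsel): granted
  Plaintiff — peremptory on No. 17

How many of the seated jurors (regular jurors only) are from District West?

1

Removed: #1, #3, #4, #7, #8, #9, #11, #13, #14, #15, #16, #17, #18, #19, #20, #21.
Seated jurors 1–6: #2, #5, #6, #10, #12, #22 (alternates #23 not counted).
Of those, in District West: #12 → 1.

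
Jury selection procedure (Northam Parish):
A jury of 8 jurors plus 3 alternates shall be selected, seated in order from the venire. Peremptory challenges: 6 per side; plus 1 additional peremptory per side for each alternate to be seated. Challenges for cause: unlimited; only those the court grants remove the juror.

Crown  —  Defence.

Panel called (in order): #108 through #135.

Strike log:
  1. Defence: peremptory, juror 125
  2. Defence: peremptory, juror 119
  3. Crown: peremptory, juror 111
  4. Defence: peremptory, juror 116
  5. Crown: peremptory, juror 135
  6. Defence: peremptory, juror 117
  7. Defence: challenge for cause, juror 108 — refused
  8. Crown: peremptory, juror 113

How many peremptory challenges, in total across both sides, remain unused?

Crown allotment: 6 base + 1 × 3 alternates = 9. Defence allotment: 6 base + 1 × 3 alternates = 9.
Crown peremptories used: #111, #135, #113 — 3.
Defence peremptories used: #125, #119, #116, #117 — 4 (the for-cause on #108 doesn't count).
Remaining: (9 − 3) + (9 − 4) = 11.

11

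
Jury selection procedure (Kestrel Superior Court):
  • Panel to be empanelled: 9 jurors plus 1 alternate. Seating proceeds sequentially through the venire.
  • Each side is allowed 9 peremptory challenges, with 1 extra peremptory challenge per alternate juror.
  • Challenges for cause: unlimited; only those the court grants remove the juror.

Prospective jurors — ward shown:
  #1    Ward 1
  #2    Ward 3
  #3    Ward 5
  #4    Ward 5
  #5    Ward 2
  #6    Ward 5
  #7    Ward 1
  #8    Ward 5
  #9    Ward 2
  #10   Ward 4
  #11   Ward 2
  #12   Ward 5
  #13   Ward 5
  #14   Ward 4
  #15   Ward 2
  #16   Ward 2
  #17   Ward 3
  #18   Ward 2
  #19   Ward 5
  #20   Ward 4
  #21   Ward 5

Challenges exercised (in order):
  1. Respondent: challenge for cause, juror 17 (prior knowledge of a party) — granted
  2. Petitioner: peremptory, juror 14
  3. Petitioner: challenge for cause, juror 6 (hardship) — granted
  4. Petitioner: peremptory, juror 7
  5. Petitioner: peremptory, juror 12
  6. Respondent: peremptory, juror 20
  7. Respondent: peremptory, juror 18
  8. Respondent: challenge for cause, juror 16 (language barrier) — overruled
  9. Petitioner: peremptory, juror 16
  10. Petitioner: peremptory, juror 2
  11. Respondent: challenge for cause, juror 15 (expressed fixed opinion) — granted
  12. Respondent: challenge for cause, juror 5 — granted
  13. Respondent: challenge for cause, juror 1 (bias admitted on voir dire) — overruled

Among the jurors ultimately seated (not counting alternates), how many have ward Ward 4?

Removed: #2, #5, #6, #7, #12, #14, #15, #16, #17, #18, #20.
Seated jurors 1–9: #1, #3, #4, #8, #9, #10, #11, #13, #19 (alternates #21 not counted).
Of those, in Ward 4: #10 → 1.

1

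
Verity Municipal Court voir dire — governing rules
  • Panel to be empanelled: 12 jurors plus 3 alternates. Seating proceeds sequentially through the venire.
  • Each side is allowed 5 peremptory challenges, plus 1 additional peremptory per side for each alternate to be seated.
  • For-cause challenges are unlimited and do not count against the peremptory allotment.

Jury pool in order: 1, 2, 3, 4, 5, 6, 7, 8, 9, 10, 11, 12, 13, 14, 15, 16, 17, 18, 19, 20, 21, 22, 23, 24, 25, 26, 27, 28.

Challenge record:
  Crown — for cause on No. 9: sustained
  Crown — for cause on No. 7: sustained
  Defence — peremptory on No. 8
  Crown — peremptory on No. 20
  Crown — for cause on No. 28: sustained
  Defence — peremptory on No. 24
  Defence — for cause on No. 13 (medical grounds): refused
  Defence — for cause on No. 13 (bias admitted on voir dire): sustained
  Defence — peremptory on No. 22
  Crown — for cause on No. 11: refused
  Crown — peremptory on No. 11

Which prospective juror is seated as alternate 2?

Removed: #7, #8, #9, #11, #13, #20, #22, #24, #28.
Filling seats in venire order through position 14: #1, #2, #3, #4, #5, #6, #10, #12, #14, #15, #16, #17, #18, #19.
So alternate 2 is #19.

19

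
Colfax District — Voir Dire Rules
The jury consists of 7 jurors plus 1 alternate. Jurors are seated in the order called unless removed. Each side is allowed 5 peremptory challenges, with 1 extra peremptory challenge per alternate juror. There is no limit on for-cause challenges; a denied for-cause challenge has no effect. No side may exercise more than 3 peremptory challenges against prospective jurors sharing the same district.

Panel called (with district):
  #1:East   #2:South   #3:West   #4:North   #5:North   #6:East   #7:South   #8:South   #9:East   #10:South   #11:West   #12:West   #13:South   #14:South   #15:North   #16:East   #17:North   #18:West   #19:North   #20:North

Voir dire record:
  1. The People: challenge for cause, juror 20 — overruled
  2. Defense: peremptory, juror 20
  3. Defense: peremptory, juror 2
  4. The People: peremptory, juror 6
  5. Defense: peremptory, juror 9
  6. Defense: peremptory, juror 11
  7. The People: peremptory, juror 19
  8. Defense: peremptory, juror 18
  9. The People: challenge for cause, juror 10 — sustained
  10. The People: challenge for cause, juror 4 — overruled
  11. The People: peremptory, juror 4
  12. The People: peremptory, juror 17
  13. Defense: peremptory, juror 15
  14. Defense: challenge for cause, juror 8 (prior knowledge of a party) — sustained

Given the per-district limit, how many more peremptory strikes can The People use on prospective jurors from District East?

2

The People peremptories so far: #6, #19, #4, #17 — 4 of 6 used, 2 left overall.
Against District East: #6 — 1 used; per-district cap 3 leaves 2.
Binding limit: min(2, 2) = 2.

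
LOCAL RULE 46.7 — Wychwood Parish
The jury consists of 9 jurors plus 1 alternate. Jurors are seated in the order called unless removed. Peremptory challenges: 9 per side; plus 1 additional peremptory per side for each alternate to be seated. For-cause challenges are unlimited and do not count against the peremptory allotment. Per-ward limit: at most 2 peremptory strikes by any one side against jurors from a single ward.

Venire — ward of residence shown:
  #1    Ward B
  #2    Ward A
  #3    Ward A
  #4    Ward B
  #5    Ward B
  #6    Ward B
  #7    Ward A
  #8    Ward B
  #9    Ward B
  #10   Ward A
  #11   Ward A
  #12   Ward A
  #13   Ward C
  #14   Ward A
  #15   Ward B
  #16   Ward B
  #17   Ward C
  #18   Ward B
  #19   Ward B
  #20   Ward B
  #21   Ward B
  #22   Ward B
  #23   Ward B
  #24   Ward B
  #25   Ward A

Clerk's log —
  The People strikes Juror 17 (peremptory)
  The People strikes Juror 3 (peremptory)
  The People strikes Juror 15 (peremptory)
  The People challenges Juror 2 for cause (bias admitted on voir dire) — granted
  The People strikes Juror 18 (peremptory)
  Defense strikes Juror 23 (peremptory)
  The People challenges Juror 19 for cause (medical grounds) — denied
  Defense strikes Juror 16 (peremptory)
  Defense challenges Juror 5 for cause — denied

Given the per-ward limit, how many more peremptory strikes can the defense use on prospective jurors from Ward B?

Defense peremptories so far: #23, #16 — 2 of 10 used, 8 left overall.
Against Ward B: #23, #16 — 2 used; per-ward cap 2 leaves 0.
Binding limit: min(8, 0) = 0.

0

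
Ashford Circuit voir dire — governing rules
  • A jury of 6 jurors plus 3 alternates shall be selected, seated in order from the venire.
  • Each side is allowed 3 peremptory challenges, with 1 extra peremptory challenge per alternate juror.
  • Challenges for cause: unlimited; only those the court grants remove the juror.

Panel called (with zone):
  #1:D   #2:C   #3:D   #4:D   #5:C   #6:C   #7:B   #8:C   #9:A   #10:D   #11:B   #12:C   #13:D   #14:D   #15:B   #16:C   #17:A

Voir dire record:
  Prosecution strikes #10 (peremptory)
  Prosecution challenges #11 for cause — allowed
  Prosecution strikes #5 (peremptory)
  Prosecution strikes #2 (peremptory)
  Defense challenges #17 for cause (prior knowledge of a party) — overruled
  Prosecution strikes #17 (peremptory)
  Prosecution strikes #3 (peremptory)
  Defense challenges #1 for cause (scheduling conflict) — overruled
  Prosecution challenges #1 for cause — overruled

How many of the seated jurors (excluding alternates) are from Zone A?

1

Removed: #2, #3, #5, #10, #11, #17.
Seated jurors 1–6: #1, #4, #6, #7, #8, #9 (alternates #12, #13, #14 not counted).
Of those, in Zone A: #9 → 1.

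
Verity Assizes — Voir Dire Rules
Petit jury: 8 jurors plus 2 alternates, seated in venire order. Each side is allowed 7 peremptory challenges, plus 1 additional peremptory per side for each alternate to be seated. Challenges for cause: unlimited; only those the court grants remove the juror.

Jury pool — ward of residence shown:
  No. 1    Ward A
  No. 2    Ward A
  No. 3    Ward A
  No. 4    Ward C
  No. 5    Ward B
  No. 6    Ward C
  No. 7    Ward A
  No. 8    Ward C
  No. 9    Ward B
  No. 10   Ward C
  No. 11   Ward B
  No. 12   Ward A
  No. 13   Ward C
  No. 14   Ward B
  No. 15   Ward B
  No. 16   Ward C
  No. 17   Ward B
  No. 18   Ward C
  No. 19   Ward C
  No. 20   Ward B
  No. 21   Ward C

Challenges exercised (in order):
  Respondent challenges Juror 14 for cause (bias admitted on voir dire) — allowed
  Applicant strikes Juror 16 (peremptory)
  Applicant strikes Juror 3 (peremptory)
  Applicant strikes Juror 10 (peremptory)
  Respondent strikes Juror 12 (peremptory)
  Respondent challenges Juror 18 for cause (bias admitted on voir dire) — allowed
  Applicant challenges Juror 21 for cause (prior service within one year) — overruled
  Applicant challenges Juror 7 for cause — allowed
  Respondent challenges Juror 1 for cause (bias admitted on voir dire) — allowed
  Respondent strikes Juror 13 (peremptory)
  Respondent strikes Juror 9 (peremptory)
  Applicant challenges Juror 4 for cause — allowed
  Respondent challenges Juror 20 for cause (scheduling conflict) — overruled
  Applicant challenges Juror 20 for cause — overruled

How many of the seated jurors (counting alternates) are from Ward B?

5

Removed: #1, #3, #4, #7, #9, #10, #12, #13, #14, #16, #18.
Seated (10 incl. alternates): #2, #5, #6, #8, #11, #15, #17, #19, #20, #21.
Of those, in Ward B: #5, #11, #15, #17, #20 → 5.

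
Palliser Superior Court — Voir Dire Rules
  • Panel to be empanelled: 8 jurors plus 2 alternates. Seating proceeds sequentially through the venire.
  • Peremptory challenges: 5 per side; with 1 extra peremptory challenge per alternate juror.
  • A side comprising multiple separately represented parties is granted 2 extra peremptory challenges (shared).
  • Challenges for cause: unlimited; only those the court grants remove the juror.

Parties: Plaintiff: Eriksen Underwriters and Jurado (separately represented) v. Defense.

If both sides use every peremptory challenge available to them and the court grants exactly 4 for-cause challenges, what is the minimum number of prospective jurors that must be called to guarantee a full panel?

Seats to fill: 8 + 2 alternates = 10.
Peremptories — Plaintiff: 5 + 1×2 + 2 = 9; Defense: 5 + 1×2 = 7; total 16.
For-cause removals: 4.
Minimum venire: 10 + 16 + 4 = 30.

30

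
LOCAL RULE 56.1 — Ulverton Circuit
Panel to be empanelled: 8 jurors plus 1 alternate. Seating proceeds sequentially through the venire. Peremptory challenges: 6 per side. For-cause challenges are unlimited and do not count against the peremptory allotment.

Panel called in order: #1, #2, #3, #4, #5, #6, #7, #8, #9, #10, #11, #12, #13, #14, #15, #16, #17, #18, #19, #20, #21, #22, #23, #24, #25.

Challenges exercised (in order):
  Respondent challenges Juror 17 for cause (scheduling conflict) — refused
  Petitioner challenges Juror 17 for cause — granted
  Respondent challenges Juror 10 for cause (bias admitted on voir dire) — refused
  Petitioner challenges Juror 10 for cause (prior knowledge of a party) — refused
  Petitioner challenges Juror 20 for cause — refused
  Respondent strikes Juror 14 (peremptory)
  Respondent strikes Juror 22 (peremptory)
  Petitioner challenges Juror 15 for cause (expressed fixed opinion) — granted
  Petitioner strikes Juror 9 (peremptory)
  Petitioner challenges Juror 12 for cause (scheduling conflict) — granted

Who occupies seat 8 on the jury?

8

Removed: #9, #12, #14, #15, #17, #22. (#10, #20 stay — for-cause denied.)
Filling seats in venire order through position 8: #1, #2, #3, #4, #5, #6, #7, #8.
So seat 8 is #8.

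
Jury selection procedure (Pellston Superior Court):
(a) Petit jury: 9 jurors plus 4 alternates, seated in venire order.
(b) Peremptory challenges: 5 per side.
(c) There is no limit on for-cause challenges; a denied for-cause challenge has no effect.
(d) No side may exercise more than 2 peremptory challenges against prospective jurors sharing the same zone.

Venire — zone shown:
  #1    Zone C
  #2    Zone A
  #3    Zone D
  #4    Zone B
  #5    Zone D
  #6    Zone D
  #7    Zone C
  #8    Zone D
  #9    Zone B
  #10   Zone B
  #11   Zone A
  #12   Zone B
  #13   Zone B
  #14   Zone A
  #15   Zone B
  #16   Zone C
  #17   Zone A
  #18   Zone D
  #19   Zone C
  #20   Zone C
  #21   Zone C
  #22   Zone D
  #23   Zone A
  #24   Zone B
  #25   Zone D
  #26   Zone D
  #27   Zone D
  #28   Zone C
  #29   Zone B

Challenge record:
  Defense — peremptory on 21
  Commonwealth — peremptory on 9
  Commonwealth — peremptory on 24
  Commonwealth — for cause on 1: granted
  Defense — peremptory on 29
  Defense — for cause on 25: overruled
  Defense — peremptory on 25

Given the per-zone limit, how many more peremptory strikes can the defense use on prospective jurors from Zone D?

1

Defense peremptories so far: #21, #29, #25 — 3 of 5 used, 2 left overall.
Against Zone D: #25 — 1 used; per-zone cap 2 leaves 1.
Binding limit: min(2, 1) = 1.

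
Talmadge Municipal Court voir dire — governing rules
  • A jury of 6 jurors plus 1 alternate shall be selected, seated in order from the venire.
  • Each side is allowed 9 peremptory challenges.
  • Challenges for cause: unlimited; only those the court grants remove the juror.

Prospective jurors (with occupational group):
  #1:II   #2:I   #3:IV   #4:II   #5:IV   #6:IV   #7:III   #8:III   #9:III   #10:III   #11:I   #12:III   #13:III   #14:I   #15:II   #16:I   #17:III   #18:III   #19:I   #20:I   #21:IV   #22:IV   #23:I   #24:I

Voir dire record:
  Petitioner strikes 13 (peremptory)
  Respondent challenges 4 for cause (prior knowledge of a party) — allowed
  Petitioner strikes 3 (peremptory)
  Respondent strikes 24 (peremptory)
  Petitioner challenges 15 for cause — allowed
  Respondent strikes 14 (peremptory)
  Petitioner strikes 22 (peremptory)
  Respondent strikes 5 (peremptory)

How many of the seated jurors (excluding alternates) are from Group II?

Removed: #3, #4, #5, #13, #14, #15, #22, #24.
Seated jurors 1–6: #1, #2, #6, #7, #8, #9 (alternates #10 not counted).
Of those, in Group II: #1 → 1.

1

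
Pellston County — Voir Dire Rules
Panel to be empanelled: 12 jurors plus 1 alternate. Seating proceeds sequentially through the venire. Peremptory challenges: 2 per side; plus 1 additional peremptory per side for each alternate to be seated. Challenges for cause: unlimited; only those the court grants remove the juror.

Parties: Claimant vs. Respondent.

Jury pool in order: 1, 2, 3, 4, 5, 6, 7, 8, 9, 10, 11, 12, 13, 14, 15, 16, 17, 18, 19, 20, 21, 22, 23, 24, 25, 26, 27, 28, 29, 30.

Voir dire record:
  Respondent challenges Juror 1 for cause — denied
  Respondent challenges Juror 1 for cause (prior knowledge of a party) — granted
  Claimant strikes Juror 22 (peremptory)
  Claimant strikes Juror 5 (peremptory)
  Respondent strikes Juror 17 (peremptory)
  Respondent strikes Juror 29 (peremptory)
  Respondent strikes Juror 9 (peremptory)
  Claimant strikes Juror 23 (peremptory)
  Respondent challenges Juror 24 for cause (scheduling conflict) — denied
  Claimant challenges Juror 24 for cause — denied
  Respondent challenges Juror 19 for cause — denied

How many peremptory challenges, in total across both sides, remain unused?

Claimant allotment: 2 base + 1 × 1 alternate = 3. Respondent allotment: 2 base + 1 × 1 alternate = 3.
Claimant peremptories used: #22, #5, #23 — 3 (the for-cause on #24 doesn't count).
Respondent peremptories used: #17, #29, #9 — 3 (for-cause on #1, #1, #24, #19 don't count).
Remaining: (3 − 3) + (3 − 3) = 0.

0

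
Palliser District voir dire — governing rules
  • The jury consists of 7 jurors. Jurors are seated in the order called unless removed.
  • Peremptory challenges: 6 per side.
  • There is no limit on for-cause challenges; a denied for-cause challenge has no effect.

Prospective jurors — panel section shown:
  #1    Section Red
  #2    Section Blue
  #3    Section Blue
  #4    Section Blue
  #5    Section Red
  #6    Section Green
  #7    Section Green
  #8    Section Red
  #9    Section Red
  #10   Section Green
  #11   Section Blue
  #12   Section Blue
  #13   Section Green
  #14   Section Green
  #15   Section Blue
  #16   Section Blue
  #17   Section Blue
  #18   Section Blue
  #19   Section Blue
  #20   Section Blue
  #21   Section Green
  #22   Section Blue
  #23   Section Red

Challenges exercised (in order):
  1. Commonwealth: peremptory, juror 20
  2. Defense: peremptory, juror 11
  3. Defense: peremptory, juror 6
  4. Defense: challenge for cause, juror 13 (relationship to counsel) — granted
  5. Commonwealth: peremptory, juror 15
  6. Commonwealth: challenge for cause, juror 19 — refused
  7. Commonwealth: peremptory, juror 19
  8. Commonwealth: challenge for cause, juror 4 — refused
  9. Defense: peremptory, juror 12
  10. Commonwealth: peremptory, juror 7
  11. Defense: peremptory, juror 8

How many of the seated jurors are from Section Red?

3

Removed: #6, #7, #8, #11, #12, #13, #15, #19, #20.
Seated jurors 1–7: #1, #2, #3, #4, #5, #9, #10.
Of those, in Section Red: #1, #5, #9 → 3.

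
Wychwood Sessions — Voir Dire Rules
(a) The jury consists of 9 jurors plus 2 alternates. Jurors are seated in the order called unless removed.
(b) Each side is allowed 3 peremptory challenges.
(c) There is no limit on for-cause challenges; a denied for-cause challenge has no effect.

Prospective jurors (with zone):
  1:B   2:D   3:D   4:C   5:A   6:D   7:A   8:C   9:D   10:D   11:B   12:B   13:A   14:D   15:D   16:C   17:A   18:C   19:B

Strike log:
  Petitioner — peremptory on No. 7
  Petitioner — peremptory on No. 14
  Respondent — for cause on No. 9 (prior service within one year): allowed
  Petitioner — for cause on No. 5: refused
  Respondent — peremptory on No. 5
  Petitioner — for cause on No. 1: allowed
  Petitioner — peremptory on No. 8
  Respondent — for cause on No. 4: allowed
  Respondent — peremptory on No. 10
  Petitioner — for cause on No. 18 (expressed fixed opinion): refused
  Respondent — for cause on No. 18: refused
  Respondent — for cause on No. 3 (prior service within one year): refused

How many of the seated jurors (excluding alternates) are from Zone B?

2

Removed: #1, #4, #5, #7, #8, #9, #10, #14.
Seated jurors 1–9: #2, #3, #6, #11, #12, #13, #15, #16, #17 (alternates #18, #19 not counted).
Of those, in Zone B: #11, #12 → 2.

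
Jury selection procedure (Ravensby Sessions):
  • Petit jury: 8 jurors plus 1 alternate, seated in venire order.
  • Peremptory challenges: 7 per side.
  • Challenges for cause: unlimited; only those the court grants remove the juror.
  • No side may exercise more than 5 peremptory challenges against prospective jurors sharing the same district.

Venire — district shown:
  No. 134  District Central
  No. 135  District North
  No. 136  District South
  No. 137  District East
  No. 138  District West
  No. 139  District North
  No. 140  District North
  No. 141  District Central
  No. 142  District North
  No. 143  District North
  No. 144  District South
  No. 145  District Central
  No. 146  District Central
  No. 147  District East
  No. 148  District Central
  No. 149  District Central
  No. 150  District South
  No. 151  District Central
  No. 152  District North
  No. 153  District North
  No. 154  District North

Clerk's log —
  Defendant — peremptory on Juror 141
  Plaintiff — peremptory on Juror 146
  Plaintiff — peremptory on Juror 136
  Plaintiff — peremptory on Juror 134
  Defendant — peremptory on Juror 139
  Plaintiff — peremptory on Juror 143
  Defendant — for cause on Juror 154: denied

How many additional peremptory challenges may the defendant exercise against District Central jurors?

Defendant peremptories so far: #141, #139 — 2 of 7 used, 5 left overall.
Against District Central: #141 — 1 used; per-district cap 5 leaves 4.
Binding limit: min(5, 4) = 4.

4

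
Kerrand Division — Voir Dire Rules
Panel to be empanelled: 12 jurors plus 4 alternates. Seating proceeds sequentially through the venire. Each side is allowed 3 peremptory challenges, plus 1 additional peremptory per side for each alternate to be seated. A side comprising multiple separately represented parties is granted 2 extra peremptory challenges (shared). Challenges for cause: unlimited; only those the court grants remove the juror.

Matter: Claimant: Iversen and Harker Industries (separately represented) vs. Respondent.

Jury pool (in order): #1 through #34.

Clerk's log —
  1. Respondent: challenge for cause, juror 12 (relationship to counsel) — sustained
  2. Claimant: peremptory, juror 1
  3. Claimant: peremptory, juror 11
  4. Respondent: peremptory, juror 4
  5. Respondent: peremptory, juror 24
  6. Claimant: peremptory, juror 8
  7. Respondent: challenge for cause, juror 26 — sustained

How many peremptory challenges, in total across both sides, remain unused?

Claimant allotment: 3 base + 1 × 4 alternates + 2 multi-party = 9. Respondent allotment: 3 base + 1 × 4 alternates = 7.
Claimant peremptories used: #1, #11, #8 — 3.
Respondent peremptories used: #4, #24 — 2 (for-cause on #12, #26 don't count).
Remaining: (9 − 3) + (7 − 2) = 11.

11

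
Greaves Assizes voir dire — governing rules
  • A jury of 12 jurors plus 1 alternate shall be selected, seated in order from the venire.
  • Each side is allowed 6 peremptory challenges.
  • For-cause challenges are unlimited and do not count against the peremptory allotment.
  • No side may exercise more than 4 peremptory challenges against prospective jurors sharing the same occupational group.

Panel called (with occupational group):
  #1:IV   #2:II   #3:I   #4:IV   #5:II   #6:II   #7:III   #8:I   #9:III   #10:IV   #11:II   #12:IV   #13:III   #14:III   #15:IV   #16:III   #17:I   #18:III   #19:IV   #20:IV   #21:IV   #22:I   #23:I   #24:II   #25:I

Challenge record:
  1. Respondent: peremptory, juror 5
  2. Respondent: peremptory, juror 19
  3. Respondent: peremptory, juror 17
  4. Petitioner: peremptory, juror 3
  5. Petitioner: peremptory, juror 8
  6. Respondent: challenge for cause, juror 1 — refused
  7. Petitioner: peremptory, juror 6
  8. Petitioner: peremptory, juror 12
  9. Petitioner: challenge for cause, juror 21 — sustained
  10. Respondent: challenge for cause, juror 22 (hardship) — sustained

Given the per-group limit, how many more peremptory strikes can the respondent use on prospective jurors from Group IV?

3

Respondent peremptories so far: #5, #19, #17 — 3 of 6 used, 3 left overall.
Against Group IV: #19 — 1 used; per-group cap 4 leaves 3.
Binding limit: min(3, 3) = 3.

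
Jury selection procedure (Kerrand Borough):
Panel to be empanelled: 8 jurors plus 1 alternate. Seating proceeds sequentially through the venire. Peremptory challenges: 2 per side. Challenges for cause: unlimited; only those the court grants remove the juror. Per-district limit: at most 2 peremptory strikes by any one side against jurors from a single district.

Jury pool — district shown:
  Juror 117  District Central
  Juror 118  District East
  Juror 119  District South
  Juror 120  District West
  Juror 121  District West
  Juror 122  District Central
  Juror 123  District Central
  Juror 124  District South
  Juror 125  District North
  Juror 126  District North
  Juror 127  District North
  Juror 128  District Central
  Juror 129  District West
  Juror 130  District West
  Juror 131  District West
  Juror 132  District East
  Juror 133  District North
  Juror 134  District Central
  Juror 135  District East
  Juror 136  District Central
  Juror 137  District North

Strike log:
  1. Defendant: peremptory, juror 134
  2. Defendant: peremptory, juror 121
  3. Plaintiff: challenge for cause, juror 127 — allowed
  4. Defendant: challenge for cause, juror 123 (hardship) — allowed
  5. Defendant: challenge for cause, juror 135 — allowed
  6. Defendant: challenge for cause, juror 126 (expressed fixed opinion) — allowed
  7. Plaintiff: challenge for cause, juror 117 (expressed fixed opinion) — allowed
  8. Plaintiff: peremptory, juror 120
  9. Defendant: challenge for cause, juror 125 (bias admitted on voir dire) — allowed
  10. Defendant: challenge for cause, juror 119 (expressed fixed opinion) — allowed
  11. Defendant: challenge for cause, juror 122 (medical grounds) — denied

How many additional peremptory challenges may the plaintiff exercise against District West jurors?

1

Plaintiff peremptories so far: #120 — 1 of 2 used, 1 left overall.
Against District West: #120 — 1 used; per-district cap 2 leaves 1.
Binding limit: min(1, 1) = 1.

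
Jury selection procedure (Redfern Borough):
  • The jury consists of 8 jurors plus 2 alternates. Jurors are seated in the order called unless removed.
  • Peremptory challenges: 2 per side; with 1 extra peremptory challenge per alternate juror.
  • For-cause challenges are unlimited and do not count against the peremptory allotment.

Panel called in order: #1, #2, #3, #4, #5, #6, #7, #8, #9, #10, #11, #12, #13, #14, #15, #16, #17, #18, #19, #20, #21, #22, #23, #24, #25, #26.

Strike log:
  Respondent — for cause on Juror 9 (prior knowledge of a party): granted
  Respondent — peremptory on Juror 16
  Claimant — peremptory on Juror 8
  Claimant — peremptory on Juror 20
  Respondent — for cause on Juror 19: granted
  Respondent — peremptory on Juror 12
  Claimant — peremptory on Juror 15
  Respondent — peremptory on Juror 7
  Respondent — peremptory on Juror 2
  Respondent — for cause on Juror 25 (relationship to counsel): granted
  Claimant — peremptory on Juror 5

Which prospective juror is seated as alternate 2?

18

Removed: #2, #5, #7, #8, #9, #12, #15, #16, #19, #20, #25.
Filling seats in venire order through position 10: #1, #3, #4, #6, #10, #11, #13, #14, #17, #18.
So alternate 2 is #18.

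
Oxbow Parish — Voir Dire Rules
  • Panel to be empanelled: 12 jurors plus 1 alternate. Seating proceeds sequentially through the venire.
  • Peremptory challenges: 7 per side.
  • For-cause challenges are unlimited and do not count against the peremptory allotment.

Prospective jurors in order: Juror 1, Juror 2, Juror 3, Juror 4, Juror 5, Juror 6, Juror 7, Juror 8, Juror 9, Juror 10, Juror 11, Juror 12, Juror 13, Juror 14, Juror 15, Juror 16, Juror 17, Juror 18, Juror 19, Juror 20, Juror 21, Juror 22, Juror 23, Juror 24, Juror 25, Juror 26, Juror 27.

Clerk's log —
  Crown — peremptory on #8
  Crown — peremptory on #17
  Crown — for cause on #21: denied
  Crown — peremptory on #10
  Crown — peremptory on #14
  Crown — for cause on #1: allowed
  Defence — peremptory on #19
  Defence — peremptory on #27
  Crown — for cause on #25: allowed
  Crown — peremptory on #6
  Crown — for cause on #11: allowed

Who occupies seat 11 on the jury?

18

Removed: #1, #6, #8, #10, #11, #14, #17, #19, #25, #27. (#21 stays — for-cause denied.)
Seating in order: seats 1–12 → #2, #3, #4, #5, #7, #9, #12, #13, #15, #16, #18, #20; alternates → #21.
So seat 11 is #18.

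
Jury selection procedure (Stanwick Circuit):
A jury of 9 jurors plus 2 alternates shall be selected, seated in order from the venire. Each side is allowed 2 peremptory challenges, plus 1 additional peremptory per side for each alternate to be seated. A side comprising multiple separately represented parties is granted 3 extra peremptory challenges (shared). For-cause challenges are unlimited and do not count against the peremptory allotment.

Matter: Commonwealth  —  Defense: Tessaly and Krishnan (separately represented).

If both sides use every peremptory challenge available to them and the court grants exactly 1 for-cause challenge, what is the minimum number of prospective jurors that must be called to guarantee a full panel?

23

Seats to fill: 9 + 2 alternates = 11.
Peremptories — Commonwealth: 2 + 1×2 = 4; Defense: 2 + 1×2 + 3 = 7; total 11.
For-cause removals: 1.
Minimum venire: 11 + 11 + 1 = 23.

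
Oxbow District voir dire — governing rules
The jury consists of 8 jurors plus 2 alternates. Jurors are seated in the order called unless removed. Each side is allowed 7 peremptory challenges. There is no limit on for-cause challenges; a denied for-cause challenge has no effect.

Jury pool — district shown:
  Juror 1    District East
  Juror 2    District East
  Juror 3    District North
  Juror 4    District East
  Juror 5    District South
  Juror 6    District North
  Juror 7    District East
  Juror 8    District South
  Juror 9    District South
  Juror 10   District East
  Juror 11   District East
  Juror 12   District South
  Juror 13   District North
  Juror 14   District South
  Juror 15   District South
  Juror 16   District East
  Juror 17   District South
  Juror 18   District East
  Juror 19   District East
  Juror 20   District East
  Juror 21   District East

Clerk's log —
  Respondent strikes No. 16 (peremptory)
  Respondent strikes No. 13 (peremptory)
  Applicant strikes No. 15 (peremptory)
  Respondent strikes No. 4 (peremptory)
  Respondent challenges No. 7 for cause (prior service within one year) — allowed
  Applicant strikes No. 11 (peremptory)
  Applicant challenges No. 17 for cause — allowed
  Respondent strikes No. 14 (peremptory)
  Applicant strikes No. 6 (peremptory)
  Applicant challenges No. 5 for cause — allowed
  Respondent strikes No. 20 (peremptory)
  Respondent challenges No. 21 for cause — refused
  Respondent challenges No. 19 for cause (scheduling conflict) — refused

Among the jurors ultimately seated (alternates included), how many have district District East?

Removed: #4, #5, #6, #7, #11, #13, #14, #15, #16, #17, #20.
Seated (10 incl. alternates): #1, #2, #3, #8, #9, #10, #12, #18, #19, #21.
Of those, in District East: #1, #2, #10, #18, #19, #21 → 6.

6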